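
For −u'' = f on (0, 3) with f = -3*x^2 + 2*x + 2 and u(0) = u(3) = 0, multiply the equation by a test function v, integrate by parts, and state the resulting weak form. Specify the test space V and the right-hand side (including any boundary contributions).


V = H^1_0(0, 3) (so v(0) = v(3) = 0); weak form: ∫_0^3 u'v' dx = ∫_0^3 (-3*x^2 + 2*x + 2) v dx for all v ∈ V.

Multiply both sides by a test function v and integrate from 0 to 3:
  ∫_0^3 −u''(x) v(x) dx = ∫_0^3 f(x) v(x) dx.
Integrate the LHS by parts once:
  ∫_0^3 −u'' v dx = −[u'(x) v(x)]_0^3 + ∫_0^3 u'(x) v'(x) dx.
Thus ∫_0^3 u'(x) v'(x) dx = ∫_0^3 f(x) v(x) dx + [u'(x) v(x)]_0^3.
Choose V so that boundary terms are either known or forced to vanish.
u is Dirichlet: u(0) = u(3) = 0. Let V = H^1_0(0, 3); then v(0) = v(3) = 0, and [u' v]_0^3 = 0.
Weak formulation: find u (satisfying any essential BC) such that ∫_0^3 u'(x) v'(x) dx = ∫_0^3 f v dx for all v ∈ V.
Substituting f(x) = -3*x^2 + 2*x + 2, the right-hand side is ∫_0^3 (-3*x^2 + 2*x + 2) v dx.


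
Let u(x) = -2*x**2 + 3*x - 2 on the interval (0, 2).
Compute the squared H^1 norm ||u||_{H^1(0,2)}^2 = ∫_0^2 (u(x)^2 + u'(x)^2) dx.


||u||_{H^1}^2 = 98/5

The H^1 norm (squared) on an interval (0, L) is
  ||u||_{H^1}^2 = ∫_0^L u(x)^2 dx + ∫_0^L u'(x)^2 dx.
Compute u'(x) = 3 - 4*x.
Then u(x)^2 = 4*x**4 - 12*x**3 + 17*x**2 - 12*x + 4 and u'(x)^2 = 16*x**2 - 24*x + 9.
Integrate each monomial from 0 to 2 using ∫_0^2 c·x^n dx = c·2^(n+1)/(n+1):
  ∫_0^2 u(x)^2 dx = ∫_0^2 (4*x^4 - 12*x^3 + 17*x^2 - 12*x + 4) dx. Term by term:
    ∫_0^2 4*x^4 dx = 128/5;  ∫_0^2 -12*x^3 dx = -48;  ∫_0^2 17*x^2 dx = 136/3;
    ∫_0^2 -12*x dx = -24;  ∫_0^2 4 dx = 8.
  Sum: 128/5 − 48 + 136/3 − 24 + 8 = 104/15.
  ∫_0^2 u'(x)^2 dx = ∫_0^2 (16*x^2 - 24*x + 9) dx. Term by term:
    ∫_0^2 16*x^2 dx = 128/3;  ∫_0^2 -24*x dx = -48;  ∫_0^2 9 dx = 18.
  Sum: 128/3 − 48 + 18 = 38/3.
Adding: ||u||_{H^1}^2 = 104/15 + 38/3 = 98/5.


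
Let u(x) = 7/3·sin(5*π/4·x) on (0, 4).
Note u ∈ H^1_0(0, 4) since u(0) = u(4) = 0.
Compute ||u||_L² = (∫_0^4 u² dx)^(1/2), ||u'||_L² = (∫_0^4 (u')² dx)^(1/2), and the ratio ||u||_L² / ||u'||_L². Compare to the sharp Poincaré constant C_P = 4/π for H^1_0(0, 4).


||u||_L² / ||u'||_L² = 4/(5*π) < C_P = 4/π.

u(x) = 7/3·sin(5*π/4·x), so u'(x) = 35*π*cos(5*π*x/4)/12.
Writing u(x) = A·sin(kπx/L) with A = 7/3 and k = 5, use ∫_0^L sin²(kπx/L) dx = L/2 and ∫_0^L cos²(kπx/L) dx = L/2.
u² = 49/9·sin²(5*π/4·x) and (u')² = 1225*π^2/144·cos²(5*π/4·x), and each of sin², cos² integrates to L/2 = 2 over (0, 4).
∫_0^4 u² dx = 98/9, so ||u||_L² = 7*sqrt(2)/3.
∫_0^4 (u')² dx = 1225*π^2/72, so ||u'||_L² = 35*sqrt(2)*π/12.
Ratio ||u||_L² / ||u'||_L² = 4/(5*π).
Sharp Poincaré constant on H^1_0(0, 4) is C_P = L/π = 4/π, achieved by sin(π/4·x).
This is the k = 5 harmonic; the ratio L/(kπ) is strictly less than C_P = L/π, consistent with the sharp inequality ||u||_L² ≤ C_P ||u'||_L².


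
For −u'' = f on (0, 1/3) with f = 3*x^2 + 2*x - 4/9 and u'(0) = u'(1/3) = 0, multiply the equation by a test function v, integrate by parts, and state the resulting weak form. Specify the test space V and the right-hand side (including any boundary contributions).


V = H^1(0, 1/3) (no boundary constraint on v; u is determined up to an additive constant); weak form: ∫_0^1/3 u'v' dx = ∫_0^1/3 (3*x^2 + 2*x - 4/9) v dx for all v ∈ V.

Multiply both sides by a test function v and integrate from 0 to 1/3:
  ∫_0^1/3 −u''(x) v(x) dx = ∫_0^1/3 f(x) v(x) dx.
Integrate the LHS by parts once:
  ∫_0^1/3 −u'' v dx = −[u'(x) v(x)]_0^1/3 + ∫_0^1/3 u'(x) v'(x) dx.
Thus ∫_0^1/3 u'(x) v'(x) dx = ∫_0^1/3 f(x) v(x) dx + [u'(x) v(x)]_0^1/3.
Choose V so that boundary terms are either known or forced to vanish.
u has homogeneous Neumann: u'(0) = u'(1/3) = 0. So [u' v]_0^1/3 = 0·v(1/3) − 0·v(0) = 0 for any v; take V = H^1(0, 1/3).
Weak formulation: find u (satisfying any essential BC) such that ∫_0^1/3 u'(x) v'(x) dx = ∫_0^1/3 f v dx for all v ∈ V (homogeneous Neumann, so boundary terms vanish).
Substituting f(x) = 3*x^2 + 2*x - 4/9, the right-hand side is ∫_0^1/3 (3*x^2 + 2*x - 4/9) v dx.
Compatibility check (pure Neumann): taking v ≡ 1 ∈ V gives 0 = ∫_0^1/3 f dx + (0) − (0), i.e. ∫_0^1/3 f dx must equal u'(0) − u'(1/3) = 0. Indeed ∫_0^1/3 (3*x^2 + 2*x - 4/9) dx = 0, so the data are compatible. The solution is then unique only up to an additive constant (fix it e.g. by requiring ∫_0^1/3 u dx = 0).


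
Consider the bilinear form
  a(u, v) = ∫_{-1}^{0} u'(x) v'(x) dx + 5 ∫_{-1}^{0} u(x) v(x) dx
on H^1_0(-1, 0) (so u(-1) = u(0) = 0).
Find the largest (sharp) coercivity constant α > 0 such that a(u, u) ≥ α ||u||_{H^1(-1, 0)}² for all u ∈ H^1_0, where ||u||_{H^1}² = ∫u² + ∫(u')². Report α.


α = 1

Coercivity of a(·,·) on H^1_0(-1, 0) means a(u, u) ≥ α ||u||_{H^1}² for every u ∈ H^1_0.
The interval has length L = 1, and Poincaré/coercivity depend only on L. Here a(u, u) = ∫(u')² + (5)·∫u².
Here c = 5 ≥ 1, so a(u,u) = ∫(u')² + c∫u² ≥ ∫(u')² + ∫u² = ||u||_{H^1}², i.e. α = 1 works. No larger α is possible: a(u,u) ≥ α||u||_{H^1}² means (1−α)∫(u')² ≥ (α−c)∫u², and for the modes u_n = sin(nπ(x−x₀)/L) (x₀ the left endpoint) one has ∫u_n²/∫(u_n')² = (L/(nπ))² → 0, so a(u_n,u_n)/||u_n||_{H^1}² → 1. Hence the optimal constant is α = 1.
Therefore α = 1.


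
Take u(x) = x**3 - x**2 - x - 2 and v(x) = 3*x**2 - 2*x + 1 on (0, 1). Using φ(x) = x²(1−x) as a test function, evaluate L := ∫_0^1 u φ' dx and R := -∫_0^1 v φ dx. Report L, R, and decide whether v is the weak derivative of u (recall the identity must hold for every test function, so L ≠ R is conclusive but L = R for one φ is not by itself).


LHS = 1/12, RHS = -1/12. No, v is not the weak derivative of u.

u(x) = x**3 - x**2 - x - 2, classical derivative u'(x) = 3*x**2 - 2*x - 1.
φ(x) = x²(1−x), so φ'(x) = x*(2 - 3*x).
Note φ(0) = φ(1) = 0, so the boundary term u·φ vanishes.
LHS = ∫_0^1 u(x) φ'(x) dx = ∫_0^1 (-3*x^5 + 5*x^4 + x^3 + 4*x^2 - 4*x) dx. Term by term:
  ∫_0^1 -3*x^5 dx = -1/2;  ∫_0^1 5*x^4 dx = 1;  ∫_0^1 x^3 dx = 1/4;
  ∫_0^1 4*x^2 dx = 4/3;  ∫_0^1 -4*x dx = -2.
Sum: -1/2 + 1 + 1/4 + 4/3 − 2 = 1/12.
So LHS = 1/12.
∫_0^1 v(x) φ(x) dx = ∫_0^1 (-3*x^5 + 5*x^4 - 3*x^3 + x^2) dx. Term by term:
  ∫_0^1 -3*x^5 dx = -1/2;  ∫_0^1 5*x^4 dx = 1;  ∫_0^1 -3*x^3 dx = -3/4;
  ∫_0^1 x^2 dx = 1/3.
Sum: -1/2 + 1 − 3/4 + 1/3 = 1/12.
So RHS = -∫_0^1 v(x) φ(x) dx = -1/12.
LHS − RHS = 1/6 ≠ 0, so the identity fails.
(For a valid weak derivative the identity must hold for EVERY test function, in particular this one. The failure shows v is NOT the weak derivative of u.)
Correct weak derivative would be u'(x) = 3*x**2 - 2*x - 1.


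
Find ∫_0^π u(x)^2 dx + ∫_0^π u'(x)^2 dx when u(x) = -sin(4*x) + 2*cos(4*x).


||u||_{H^1(0,π)}^2 = 85*π/2

u'(x) = -8*sin(4*x) - 4*cos(4*x).
Expand u² and (u')² and integrate term by term on (0, π), using: for integers n ≥ 1, ∫_0^π sin²(nx) dx = ∫_0^π cos²(nx) dx = π/2; for n ≠ n', ∫_0^π sin(nx)sin(n'x) dx = ∫_0^π cos(nx)cos(n'x) dx = 0; and by product-to-sum, ∫_0^π sin(nx)cos(n'x) dx = ½∫_0^π [sin((n+n')x) + sin((n−n')x)] dx, which is 0 when n+n' is even and 2n/(n²−n'²) when n+n' is odd (it need not vanish on (0, π)).
  u² squared terms: (-1)²·∫sin(4x)² dx = 1·π/2 = π/2;  (2)²·∫cos(4x)² dx = 4·π/2 = 2*π.
  u² cross terms: 2·(-1)·(2)·∫sin(4x)·cos(4x) dx = -4·(0) = 0.
  So ∫_0^π u² dx = π/2 + 2*π + 0 = 5*π/2.
  (u')² squared terms: (-8)²·∫sin(4x)² dx = 64·π/2 = 32*π;  (-4)²·∫cos(4x)² dx = 16·π/2 = 8*π.
  (u')² cross terms: 2·(-8)·(-4)·∫sin(4x)·cos(4x) dx = 64·(0) = 0.
  So ∫_0^π (u')² dx = 32*π + 8*π + 0 = 40*π.
||u||_{H^1}^2 = (5*π/2) + (40*π) = 85*π/2.


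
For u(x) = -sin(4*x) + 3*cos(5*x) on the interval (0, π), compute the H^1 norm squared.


||u||_{H^1(0,π)}^2 = 416/3 + 251*π/2

u'(x) = -15*sin(5*x) - 4*cos(4*x).
Expand u² and (u')² and integrate term by term on (0, π), using: for integers n ≥ 1, ∫_0^π sin²(nx) dx = ∫_0^π cos²(nx) dx = π/2; for n ≠ n', ∫_0^π sin(nx)sin(n'x) dx = ∫_0^π cos(nx)cos(n'x) dx = 0; and by product-to-sum, ∫_0^π sin(nx)cos(n'x) dx = ½∫_0^π [sin((n+n')x) + sin((n−n')x)] dx, which is 0 when n+n' is even and 2n/(n²−n'²) when n+n' is odd (it need not vanish on (0, π)).
  u² squared terms: (-1)²·∫sin(4x)² dx = 1·π/2 = π/2;  (3)²·∫cos(5x)² dx = 9·π/2 = 9*π/2.
  u² cross terms: 2·(-1)·(3)·∫sin(4x)·cos(5x) dx = -6·(-8/9) = 16/3.
  So ∫_0^π u² dx = π/2 + 9*π/2 + 16/3 = 16/3 + 5*π.
  (u')² squared terms: (-15)²·∫sin(5x)² dx = 225·π/2 = 225*π/2;  (-4)²·∫cos(4x)² dx = 16·π/2 = 8*π.
  (u')² cross terms: 2·(-15)·(-4)·∫sin(5x)·cos(4x) dx = 120·(10/9) = 400/3.
  So ∫_0^π (u')² dx = 225*π/2 + 8*π + 400/3 = 400/3 + 241*π/2.
||u||_{H^1}^2 = (16/3 + 5*π) + (400/3 + 241*π/2) = 416/3 + 251*π/2.


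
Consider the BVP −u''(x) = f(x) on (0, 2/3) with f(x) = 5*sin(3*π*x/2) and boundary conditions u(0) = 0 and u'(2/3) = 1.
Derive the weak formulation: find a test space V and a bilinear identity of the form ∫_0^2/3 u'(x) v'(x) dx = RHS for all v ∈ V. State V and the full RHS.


V = {v ∈ H^1(0, 2/3) : v(0) = 0} (test functions vanish at x = 0 where u is specified); weak form: ∫_0^2/3 u'v' dx = ∫_0^2/3 (5*sin(3*π*x/2)) v dx + v(2/3) for all v ∈ V.

Multiply both sides by a test function v and integrate from 0 to 2/3:
  ∫_0^2/3 −u''(x) v(x) dx = ∫_0^2/3 f(x) v(x) dx.
Integrate the LHS by parts once:
  ∫_0^2/3 −u'' v dx = −[u'(x) v(x)]_0^2/3 + ∫_0^2/3 u'(x) v'(x) dx.
Thus ∫_0^2/3 u'(x) v'(x) dx = ∫_0^2/3 f(x) v(x) dx + [u'(x) v(x)]_0^2/3.
Choose V so that boundary terms are either known or forced to vanish.
Mixed BC: u(0) = 0 (Dirichlet) and u'(2/3) = 1 (Neumann). Define V = {v ∈ H^1(0, 2/3) : v(0) = 0}. Then [u' v]_0^2/3 = u'(2/3)·v(2/3) − u'(0)·0 = v(2/3).
Weak formulation: find u (satisfying any essential BC) such that ∫_0^2/3 u'(x) v'(x) dx = ∫_0^2/3 f v dx + v(2/3) for all v ∈ V (Dirichlet at 0 absorbed into V; Neumann datum at x = 2/3 contributes the boundary term).
Substituting f(x) = 5*sin(3*π*x/2), the right-hand side is ∫_0^2/3 (5*sin(3*π*x/2)) v dx + v(2/3).


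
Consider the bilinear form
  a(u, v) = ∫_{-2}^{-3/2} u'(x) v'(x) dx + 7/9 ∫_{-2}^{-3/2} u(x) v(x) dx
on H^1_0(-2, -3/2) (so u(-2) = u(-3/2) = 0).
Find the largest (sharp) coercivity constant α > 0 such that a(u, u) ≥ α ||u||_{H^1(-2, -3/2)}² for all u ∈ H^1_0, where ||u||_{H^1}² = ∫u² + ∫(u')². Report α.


α = (7 + 36*π^2)/(9*(1 + 4*π^2))

Coercivity of a(·,·) on H^1_0(-2, -3/2) means a(u, u) ≥ α ||u||_{H^1}² for every u ∈ H^1_0.
The interval has length L = 1/2, and Poincaré/coercivity depend only on L. Here a(u, u) = ∫(u')² + (7/9)·∫u².
Here 0 < c = 7/9 < 1. The condition a(u,u) ≥ α||u||_{H^1}² reads (1−α)∫(u')² ≥ (α−c)∫u². Any admissible α is ≤ 1 (rapidly oscillating u have ∫u²/∫(u')² → 0), and α = 1 would force 0 ≥ (1−c)∫u², impossible since c < 1; so 1−α > 0. By the sharp Poincaré inequality on H^1_0 of an interval of length L, ∫(u')² ≥ (π/L)²∫u² with equality for the first sine mode sin(π(x−x₀)/L) (x₀ the left endpoint), so the inequality holds for all u iff (1−α)(π/L)² ≥ α − c, i.e. α ≤ ((π/L)² + c)/((π/L)² + 1) = (1 + c(L/π)²)/(1 + (L/π)²). With (π/L)² = 4*π^2 and c = 7/9, the largest admissible constant is α = ((π/L)² + c)/((π/L)² + 1).
Simplifying, α = (7 + 36*π^2)/(9*(1 + 4*π^2)).


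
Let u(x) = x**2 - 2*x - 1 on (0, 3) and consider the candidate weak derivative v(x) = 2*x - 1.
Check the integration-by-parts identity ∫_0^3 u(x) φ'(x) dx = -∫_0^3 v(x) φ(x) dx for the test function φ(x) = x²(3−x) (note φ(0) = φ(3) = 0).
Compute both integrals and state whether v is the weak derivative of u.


LHS = -54/5, RHS = -351/20. No, v is not the weak derivative of u.

u(x) = x**2 - 2*x - 1, classical derivative u'(x) = 2*x - 2.
φ(x) = x²(3−x), so φ'(x) = 3*x*(2 - x).
Note φ(0) = φ(3) = 0, so the boundary term u·φ vanishes.
LHS = ∫_0^3 u(x) φ'(x) dx = ∫_0^3 (-3*x^4 + 12*x^3 - 9*x^2 - 6*x) dx. Term by term:
  ∫_0^3 -3*x^4 dx = -729/5;  ∫_0^3 12*x^3 dx = 243;  ∫_0^3 -9*x^2 dx = -81;
  ∫_0^3 -6*x dx = -27.
Sum: -729/5 + 243 − 81 − 27 = -54/5.
So LHS = -54/5.
∫_0^3 v(x) φ(x) dx = ∫_0^3 (-2*x^4 + 7*x^3 - 3*x^2) dx. Term by term:
  ∫_0^3 -2*x^4 dx = -486/5;  ∫_0^3 7*x^3 dx = 567/4;  ∫_0^3 -3*x^2 dx = -27.
Sum: -486/5 + 567/4 − 27 = 351/20.
So RHS = -∫_0^3 v(x) φ(x) dx = -351/20.
LHS − RHS = 27/4 ≠ 0, so the identity fails.
(For a valid weak derivative the identity must hold for EVERY test function, in particular this one. The failure shows v is NOT the weak derivative of u.)
Correct weak derivative would be u'(x) = 2*x - 2.


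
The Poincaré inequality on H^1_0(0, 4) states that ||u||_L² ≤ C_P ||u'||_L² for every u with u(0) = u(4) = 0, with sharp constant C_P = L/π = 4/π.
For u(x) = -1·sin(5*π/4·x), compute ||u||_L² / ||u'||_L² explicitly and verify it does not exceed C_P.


||u||_L² / ||u'||_L² = 4/(5*π) < C_P = 4/π.

u(x) = -1·sin(5*π/4·x), so u'(x) = -5*π*cos(5*π*x/4)/4.
Writing u(x) = A·sin(kπx/L) with A = -1 and k = 5, use ∫_0^L sin²(kπx/L) dx = L/2 and ∫_0^L cos²(kπx/L) dx = L/2.
u² = 1·sin²(5*π/4·x) and (u')² = 25*π^2/16·cos²(5*π/4·x), and each of sin², cos² integrates to L/2 = 2 over (0, 4).
∫_0^4 u² dx = 2, so ||u||_L² = sqrt(2).
∫_0^4 (u')² dx = 25*π^2/8, so ||u'||_L² = 5*sqrt(2)*π/4.
Ratio ||u||_L² / ||u'||_L² = 4/(5*π).
Sharp Poincaré constant on H^1_0(0, 4) is C_P = L/π = 4/π, achieved by sin(π/4·x).
This is the k = 5 harmonic; the ratio L/(kπ) is strictly less than C_P = L/π, consistent with the sharp inequality ||u||_L² ≤ C_P ||u'||_L².


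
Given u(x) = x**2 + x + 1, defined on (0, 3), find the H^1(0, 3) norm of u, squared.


||u||_{H^1}^2 = 1851/10

The H^1 norm (squared) on an interval (0, L) is
  ||u||_{H^1}^2 = ∫_0^L u(x)^2 dx + ∫_0^L u'(x)^2 dx.
Compute u'(x) = 2*x + 1.
Then u(x)^2 = x**4 + 2*x**3 + 3*x**2 + 2*x + 1 and u'(x)^2 = 4*x**2 + 4*x + 1.
Integrate each monomial from 0 to 3 using ∫_0^3 c·x^n dx = c·3^(n+1)/(n+1):
  ∫_0^3 u(x)^2 dx = ∫_0^3 (x^4 + 2*x^3 + 3*x^2 + 2*x + 1) dx. Term by term:
    ∫_0^3 x^4 dx = 243/5;  ∫_0^3 2*x^3 dx = 81/2;  ∫_0^3 3*x^2 dx = 27;
    ∫_0^3 2*x dx = 9;  ∫_0^3 1 dx = 3.
  Sum: 243/5 + 81/2 + 27 + 9 + 3 = 1281/10.
  ∫_0^3 u'(x)^2 dx = ∫_0^3 (4*x^2 + 4*x + 1) dx. Term by term:
    ∫_0^3 4*x^2 dx = 36;  ∫_0^3 4*x dx = 18;  ∫_0^3 1 dx = 3.
  Sum: 36 + 18 + 3 = 57.
Adding: ||u||_{H^1}^2 = 1281/10 + 57 = 1851/10.


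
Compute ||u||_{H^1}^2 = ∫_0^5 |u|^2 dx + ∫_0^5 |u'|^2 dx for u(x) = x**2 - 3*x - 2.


||u||_{H^1}^2 = 255/2

The H^1 norm (squared) on an interval (0, L) is
  ||u||_{H^1}^2 = ∫_0^L u(x)^2 dx + ∫_0^L u'(x)^2 dx.
Compute u'(x) = 2*x - 3.
Then u(x)^2 = x**4 - 6*x**3 + 5*x**2 + 12*x + 4 and u'(x)^2 = 4*x**2 - 12*x + 9.
Integrate each monomial from 0 to 5 using ∫_0^5 c·x^n dx = c·5^(n+1)/(n+1):
  ∫_0^5 u(x)^2 dx = ∫_0^5 (x^4 - 6*x^3 + 5*x^2 + 12*x + 4) dx. Term by term:
    ∫_0^5 x^4 dx = 625;  ∫_0^5 -6*x^3 dx = -1875/2;  ∫_0^5 5*x^2 dx = 625/3;
    ∫_0^5 12*x dx = 150;  ∫_0^5 4 dx = 20.
  Sum: 625 − 1875/2 + 625/3 + 150 + 20 = 395/6.
  ∫_0^5 u'(x)^2 dx = ∫_0^5 (4*x^2 - 12*x + 9) dx. Term by term:
    ∫_0^5 4*x^2 dx = 500/3;  ∫_0^5 -12*x dx = -150;  ∫_0^5 9 dx = 45.
  Sum: 500/3 − 150 + 45 = 185/3.
Adding: ||u||_{H^1}^2 = 395/6 + 185/3 = 255/2.


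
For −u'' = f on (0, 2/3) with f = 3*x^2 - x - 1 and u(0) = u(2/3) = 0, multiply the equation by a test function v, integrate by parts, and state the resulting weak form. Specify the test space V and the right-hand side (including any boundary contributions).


V = H^1_0(0, 2/3) (so v(0) = v(2/3) = 0); weak form: ∫_0^2/3 u'v' dx = ∫_0^2/3 (3*x^2 - x - 1) v dx for all v ∈ V.

Multiply both sides by a test function v and integrate from 0 to 2/3:
  ∫_0^2/3 −u''(x) v(x) dx = ∫_0^2/3 f(x) v(x) dx.
Integrate the LHS by parts once:
  ∫_0^2/3 −u'' v dx = −[u'(x) v(x)]_0^2/3 + ∫_0^2/3 u'(x) v'(x) dx.
Thus ∫_0^2/3 u'(x) v'(x) dx = ∫_0^2/3 f(x) v(x) dx + [u'(x) v(x)]_0^2/3.
Choose V so that boundary terms are either known or forced to vanish.
u is Dirichlet: u(0) = u(2/3) = 0. Let V = H^1_0(0, 2/3); then v(0) = v(2/3) = 0, and [u' v]_0^2/3 = 0.
Weak formulation: find u (satisfying any essential BC) such that ∫_0^2/3 u'(x) v'(x) dx = ∫_0^2/3 f v dx for all v ∈ V.
Substituting f(x) = 3*x^2 - x - 1, the right-hand side is ∫_0^2/3 (3*x^2 - x - 1) v dx.


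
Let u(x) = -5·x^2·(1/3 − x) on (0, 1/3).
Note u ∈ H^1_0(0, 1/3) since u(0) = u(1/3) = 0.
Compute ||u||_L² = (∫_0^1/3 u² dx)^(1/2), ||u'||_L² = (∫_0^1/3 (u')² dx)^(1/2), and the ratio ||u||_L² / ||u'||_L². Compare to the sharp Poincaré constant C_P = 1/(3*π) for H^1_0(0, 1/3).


||u||_L² / ||u'||_L² = sqrt(14)/42 < C_P = 1/(3*π).

u(x) = -5·x^2·(1/3 − x), so u'(x) = 5*x*(9*x - 2)/3.
u(x) = -5·x^2·(1/3 − x) vanishes at x = 0 and x = 1/3, so u ∈ H^1_0(0, 1/3). Differentiate via the product rule and integrate the resulting polynomials term by term.
  ∫_0^1/3 u² dx = ∫_0^1/3 (25*x^6 - 50*x^5/3 + 25*x^4/9) dx. Term by term:
    ∫_0^1/3 25*x^6 dx = 25/15309;  ∫_0^1/3 -50*x^5/3 dx = -25/6561;  ∫_0^1/3 25*x^4/9 dx = 5/2187.
  Sum: 25/15309 − 25/6561 + 5/2187 = 5/45927.
  ∫_0^1/3 (u')² dx = ∫_0^1/3 (225*x^4 - 100*x^3 + 100*x^2/9) dx. Term by term:
    ∫_0^1/3 225*x^4 dx = 5/27;  ∫_0^1/3 -100*x^3 dx = -25/81;  ∫_0^1/3 100*x^2/9 dx = 100/729.
  Sum: 5/27 − 25/81 + 100/729 = 10/729.
∫_0^1/3 u² dx = 5/45927, so ||u||_L² = sqrt(35)/567.
∫_0^1/3 (u')² dx = 10/729, so ||u'||_L² = sqrt(10)/27.
Ratio ||u||_L² / ||u'||_L² = sqrt(14)/42.
Sharp Poincaré constant on H^1_0(0, 1/3) is C_P = L/π = 1/(3*π), achieved by sin(3*π·x).
A polynomial bump cannot attain the sharp Poincaré constant (only the first sine eigenfunction does), so the ratio is strictly less than C_P, consistent with ||u||_L² ≤ C_P ||u'||_L².


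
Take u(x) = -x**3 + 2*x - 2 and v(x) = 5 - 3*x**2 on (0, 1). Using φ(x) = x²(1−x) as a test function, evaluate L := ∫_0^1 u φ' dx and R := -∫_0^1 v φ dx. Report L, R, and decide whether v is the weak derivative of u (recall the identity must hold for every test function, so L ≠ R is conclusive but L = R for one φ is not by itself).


LHS = -1/15, RHS = -19/60. No, v is not the weak derivative of u.

u(x) = -x**3 + 2*x - 2, classical derivative u'(x) = 2 - 3*x**2.
φ(x) = x²(1−x), so φ'(x) = x*(2 - 3*x).
Note φ(0) = φ(1) = 0, so the boundary term u·φ vanishes.
LHS = ∫_0^1 u(x) φ'(x) dx = ∫_0^1 (3*x^5 - 2*x^4 - 6*x^3 + 10*x^2 - 4*x) dx. Term by term:
  ∫_0^1 3*x^5 dx = 1/2;  ∫_0^1 -2*x^4 dx = -2/5;  ∫_0^1 -6*x^3 dx = -3/2;
  ∫_0^1 10*x^2 dx = 10/3;  ∫_0^1 -4*x dx = -2.
Sum: 1/2 − 2/5 − 3/2 + 10/3 − 2 = -1/15.
So LHS = -1/15.
∫_0^1 v(x) φ(x) dx = ∫_0^1 (3*x^5 - 3*x^4 - 5*x^3 + 5*x^2) dx. Term by term:
  ∫_0^1 3*x^5 dx = 1/2;  ∫_0^1 -3*x^4 dx = -3/5;  ∫_0^1 -5*x^3 dx = -5/4;
  ∫_0^1 5*x^2 dx = 5/3.
Sum: 1/2 − 3/5 − 5/4 + 5/3 = 19/60.
So RHS = -∫_0^1 v(x) φ(x) dx = -19/60.
LHS − RHS = 1/4 ≠ 0, so the identity fails.
(For a valid weak derivative the identity must hold for EVERY test function, in particular this one. The failure shows v is NOT the weak derivative of u.)
Correct weak derivative would be u'(x) = 2 - 3*x**2.


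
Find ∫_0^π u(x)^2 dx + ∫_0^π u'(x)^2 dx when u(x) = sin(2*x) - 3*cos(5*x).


||u||_{H^1(0,π)}^2 = 208/7 + 239*π/2

u'(x) = 15*sin(5*x) + 2*cos(2*x).
Expand u² and (u')² and integrate term by term on (0, π), using: for integers n ≥ 1, ∫_0^π sin²(nx) dx = ∫_0^π cos²(nx) dx = π/2; for n ≠ n', ∫_0^π sin(nx)sin(n'x) dx = ∫_0^π cos(nx)cos(n'x) dx = 0; and by product-to-sum, ∫_0^π sin(nx)cos(n'x) dx = ½∫_0^π [sin((n+n')x) + sin((n−n')x)] dx, which is 0 when n+n' is even and 2n/(n²−n'²) when n+n' is odd (it need not vanish on (0, π)).
  u² squared terms: (-3)²·∫cos(5x)² dx = 9·π/2 = 9*π/2;  (1)²·∫sin(2x)² dx = 1·π/2 = π/2.
  u² cross terms: 2·(-3)·(1)·∫cos(5x)·sin(2x) dx = -6·(-4/21) = 8/7.
  So ∫_0^π u² dx = 9*π/2 + π/2 + 8/7 = 8/7 + 5*π.
  (u')² squared terms: (2)²·∫cos(2x)² dx = 4·π/2 = 2*π;  (15)²·∫sin(5x)² dx = 225·π/2 = 225*π/2.
  (u')² cross terms: 2·(2)·(15)·∫cos(2x)·sin(5x) dx = 60·(10/21) = 200/7.
  So ∫_0^π (u')² dx = 2*π + 225*π/2 + 200/7 = 200/7 + 229*π/2.
||u||_{H^1}^2 = (8/7 + 5*π) + (200/7 + 229*π/2) = 208/7 + 239*π/2.


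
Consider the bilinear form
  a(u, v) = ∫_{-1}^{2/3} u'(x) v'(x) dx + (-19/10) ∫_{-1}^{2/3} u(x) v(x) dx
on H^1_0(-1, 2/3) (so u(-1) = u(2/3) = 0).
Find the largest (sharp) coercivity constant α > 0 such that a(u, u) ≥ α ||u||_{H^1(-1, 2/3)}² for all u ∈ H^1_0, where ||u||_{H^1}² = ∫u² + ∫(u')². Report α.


α = (-95 + 18*π^2)/(2*(25 + 9*π^2))

Coercivity of a(·,·) on H^1_0(-1, 2/3) means a(u, u) ≥ α ||u||_{H^1}² for every u ∈ H^1_0.
The interval has length L = 5/3, and Poincaré/coercivity depend only on L. Here a(u, u) = ∫(u')² + (-19/10)·∫u².
Here c = -19/10 < 0 with |c| < (π/L)² = 9*π^2/25, so coercivity still holds. The condition a(u,u) ≥ α||u||_{H^1}² reads (1−α)∫(u')² ≥ (α−c)∫u². Any admissible α is ≤ 1 (rapidly oscillating u have ∫u²/∫(u')² → 0), and α = 1 would force 0 ≥ (1−c)∫u², impossible since c < 1; so 1−α > 0. By the sharp Poincaré inequality on H^1_0 of an interval of length L, ∫(u')² ≥ (π/L)²∫u² with equality for the first sine mode sin(π(x−x₀)/L) (x₀ the left endpoint), so the inequality holds for all u iff (1−α)(π/L)² ≥ α − c, i.e. α ≤ ((π/L)² + c)/((π/L)² + 1) = (1 + c(L/π)²)/(1 + (L/π)²). (Direct route, valid since c ≤ 0: Poincaré gives c∫u² ≥ c(L/π)²∫(u')², so a(u,u) ≥ (1 + c(L/π)²)∫(u')², while ||u||_{H^1}² ≤ (1 + (L/π)²)∫(u')²; dividing yields the same α.) With (π/L)² = 9*π^2/25 and c = -19/10, the largest admissible constant is α = ((π/L)² + c)/((π/L)² + 1).
Simplifying, α = (-95 + 18*π^2)/(2*(25 + 9*π^2)).


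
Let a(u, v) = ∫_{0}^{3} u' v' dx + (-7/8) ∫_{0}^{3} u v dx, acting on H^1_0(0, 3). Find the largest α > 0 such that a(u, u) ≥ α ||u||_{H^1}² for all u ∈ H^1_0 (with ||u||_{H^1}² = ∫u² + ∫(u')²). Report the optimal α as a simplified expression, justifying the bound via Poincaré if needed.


α = (-63/8 + π^2)/(9 + π^2)

Coercivity of a(·,·) on H^1_0(0, 3) means a(u, u) ≥ α ||u||_{H^1}² for every u ∈ H^1_0.
The interval has length L = 3, and Poincaré/coercivity depend only on L. Here a(u, u) = ∫(u')² + (-7/8)·∫u².
Here c = -7/8 < 0 with |c| < (π/L)² = π^2/9, so coercivity still holds. The condition a(u,u) ≥ α||u||_{H^1}² reads (1−α)∫(u')² ≥ (α−c)∫u². Any admissible α is ≤ 1 (rapidly oscillating u have ∫u²/∫(u')² → 0), and α = 1 would force 0 ≥ (1−c)∫u², impossible since c < 1; so 1−α > 0. By the sharp Poincaré inequality on H^1_0 of an interval of length L, ∫(u')² ≥ (π/L)²∫u² with equality for the first sine mode sin(π(x−x₀)/L) (x₀ the left endpoint), so the inequality holds for all u iff (1−α)(π/L)² ≥ α − c, i.e. α ≤ ((π/L)² + c)/((π/L)² + 1) = (1 + c(L/π)²)/(1 + (L/π)²). (Direct route, valid since c ≤ 0: Poincaré gives c∫u² ≥ c(L/π)²∫(u')², so a(u,u) ≥ (1 + c(L/π)²)∫(u')², while ||u||_{H^1}² ≤ (1 + (L/π)²)∫(u')²; dividing yields the same α.) With (π/L)² = π^2/9 and c = -7/8, the largest admissible constant is α = ((π/L)² + c)/((π/L)² + 1).
Simplifying, α = (-63/8 + π^2)/(9 + π^2).


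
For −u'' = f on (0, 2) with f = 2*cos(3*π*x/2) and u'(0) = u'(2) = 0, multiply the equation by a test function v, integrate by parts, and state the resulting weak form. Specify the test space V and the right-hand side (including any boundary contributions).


V = H^1(0, 2) (no boundary constraint on v; u is determined up to an additive constant); weak form: ∫_0^2 u'v' dx = ∫_0^2 (2*cos(3*π*x/2)) v dx for all v ∈ V.

Multiply both sides by a test function v and integrate from 0 to 2:
  ∫_0^2 −u''(x) v(x) dx = ∫_0^2 f(x) v(x) dx.
Integrate the LHS by parts once:
  ∫_0^2 −u'' v dx = −[u'(x) v(x)]_0^2 + ∫_0^2 u'(x) v'(x) dx.
Thus ∫_0^2 u'(x) v'(x) dx = ∫_0^2 f(x) v(x) dx + [u'(x) v(x)]_0^2.
Choose V so that boundary terms are either known or forced to vanish.
u has homogeneous Neumann: u'(0) = u'(2) = 0. So [u' v]_0^2 = 0·v(2) − 0·v(0) = 0 for any v; take V = H^1(0, 2).
Weak formulation: find u (satisfying any essential BC) such that ∫_0^2 u'(x) v'(x) dx = ∫_0^2 f v dx for all v ∈ V (homogeneous Neumann, so boundary terms vanish).
Substituting f(x) = 2*cos(3*π*x/2), the right-hand side is ∫_0^2 (2*cos(3*π*x/2)) v dx.
Compatibility check (pure Neumann): taking v ≡ 1 ∈ V gives 0 = ∫_0^2 f dx + (0) − (0), i.e. ∫_0^2 f dx must equal u'(0) − u'(2) = 0. Indeed ∫_0^2 (2*cos(3*π*x/2)) dx = 0, so the data are compatible. The solution is then unique only up to an additive constant (fix it e.g. by requiring ∫_0^2 u dx = 0).


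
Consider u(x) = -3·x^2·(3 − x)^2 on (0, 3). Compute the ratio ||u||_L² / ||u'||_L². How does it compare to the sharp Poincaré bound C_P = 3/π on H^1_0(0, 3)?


||u||_L² / ||u'||_L² = sqrt(3)/2 < C_P = 3/π.

u(x) = -3·x^2·(3 − x)^2, so u'(x) = 6*x*(x*(3 - x) - (x - 3)^2).
u(x) = -3·x^2·(3 − x)^2 vanishes at x = 0 and x = 3, so u ∈ H^1_0(0, 3). Differentiate via the product rule and integrate the resulting polynomials term by term.
  ∫_0^3 u² dx = ∫_0^3 (9*x^8 - 108*x^7 + 486*x^6 - 972*x^5 + 729*x^4) dx. Term by term:
    ∫_0^3 9*x^8 dx = 19683;  ∫_0^3 -108*x^7 dx = -177147/2;  ∫_0^3 486*x^6 dx = 1062882/7;
    ∫_0^3 -972*x^5 dx = -118098;  ∫_0^3 729*x^4 dx = 177147/5.
  Sum: 19683 − 177147/2 + 1062882/7 − 118098 + 177147/5 = 19683/70.
  ∫_0^3 (u')² dx = ∫_0^3 (144*x^6 - 1296*x^5 + 4212*x^4 - 5832*x^3 + 2916*x^2) dx. Term by term:
    ∫_0^3 144*x^6 dx = 314928/7;  ∫_0^3 -1296*x^5 dx = -157464;  ∫_0^3 4212*x^4 dx = 1023516/5;
    ∫_0^3 -5832*x^3 dx = -118098;  ∫_0^3 2916*x^2 dx = 26244.
  Sum: 314928/7 − 157464 + 1023516/5 − 118098 + 26244 = 13122/35.
∫_0^3 u² dx = 19683/70, so ||u||_L² = 81*sqrt(210)/70.
∫_0^3 (u')² dx = 13122/35, so ||u'||_L² = 81*sqrt(70)/35.
Ratio ||u||_L² / ||u'||_L² = sqrt(3)/2.
Sharp Poincaré constant on H^1_0(0, 3) is C_P = L/π = 3/π, achieved by sin(π/3·x).
A polynomial bump cannot attain the sharp Poincaré constant (only the first sine eigenfunction does), so the ratio is strictly less than C_P, consistent with ||u||_L² ≤ C_P ||u'||_L².


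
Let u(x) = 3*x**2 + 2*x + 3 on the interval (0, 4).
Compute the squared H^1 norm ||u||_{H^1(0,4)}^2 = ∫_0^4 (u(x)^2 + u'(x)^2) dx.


||u||_{H^1}^2 = 62828/15

The H^1 norm (squared) on an interval (0, L) is
  ||u||_{H^1}^2 = ∫_0^L u(x)^2 dx + ∫_0^L u'(x)^2 dx.
Compute u'(x) = 6*x + 2.
Then u(x)^2 = 9*x**4 + 12*x**3 + 22*x**2 + 12*x + 9 and u'(x)^2 = 36*x**2 + 24*x + 4.
Integrate each monomial from 0 to 4 using ∫_0^4 c·x^n dx = c·4^(n+1)/(n+1):
  ∫_0^4 u(x)^2 dx = ∫_0^4 (9*x^4 + 12*x^3 + 22*x^2 + 12*x + 9) dx. Term by term:
    ∫_0^4 9*x^4 dx = 9216/5;  ∫_0^4 12*x^3 dx = 768;  ∫_0^4 22*x^2 dx = 1408/3;
    ∫_0^4 12*x dx = 96;  ∫_0^4 9 dx = 36.
  Sum: 9216/5 + 768 + 1408/3 + 96 + 36 = 48188/15.
  ∫_0^4 u'(x)^2 dx = ∫_0^4 (36*x^2 + 24*x + 4) dx. Term by term:
    ∫_0^4 36*x^2 dx = 768;  ∫_0^4 24*x dx = 192;  ∫_0^4 4 dx = 16.
  Sum: 768 + 192 + 16 = 976.
Adding: ||u||_{H^1}^2 = 48188/15 + 976 = 62828/15.


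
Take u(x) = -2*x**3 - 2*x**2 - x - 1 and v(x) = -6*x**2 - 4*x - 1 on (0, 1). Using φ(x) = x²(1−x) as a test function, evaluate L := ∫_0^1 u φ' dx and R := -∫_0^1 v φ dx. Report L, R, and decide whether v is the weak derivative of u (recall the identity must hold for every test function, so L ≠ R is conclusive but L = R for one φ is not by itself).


LHS = 29/60, RHS = 29/60. Yes, v = u' weakly.

u(x) = -2*x**3 - 2*x**2 - x - 1, classical derivative u'(x) = -6*x**2 - 4*x - 1.
φ(x) = x²(1−x), so φ'(x) = x*(2 - 3*x).
Note φ(0) = φ(1) = 0, so the boundary term u·φ vanishes.
LHS = ∫_0^1 u(x) φ'(x) dx = ∫_0^1 (6*x^5 + 2*x^4 - x^3 + x^2 - 2*x) dx. Term by term:
  ∫_0^1 6*x^5 dx = 1;  ∫_0^1 2*x^4 dx = 2/5;  ∫_0^1 -x^3 dx = -1/4;
  ∫_0^1 x^2 dx = 1/3;  ∫_0^1 -2*x dx = -1.
Sum: 1 + 2/5 − 1/4 + 1/3 − 1 = 29/60.
So LHS = 29/60.
∫_0^1 v(x) φ(x) dx = ∫_0^1 (6*x^5 - 2*x^4 - 3*x^3 - x^2) dx. Term by term:
  ∫_0^1 6*x^5 dx = 1;  ∫_0^1 -2*x^4 dx = -2/5;  ∫_0^1 -3*x^3 dx = -3/4;
  ∫_0^1 -x^2 dx = -1/3.
Sum: 1 − 2/5 − 3/4 − 1/3 = -29/60.
So RHS = -∫_0^1 v(x) φ(x) dx = 29/60.
LHS = RHS, so the identity holds for this test φ.
Moreover u is smooth here and v(x) = u'(x) = -6*x**2 - 4*x - 1 pointwise, so the identity holds for every test function. Hence v is the weak derivative of u.


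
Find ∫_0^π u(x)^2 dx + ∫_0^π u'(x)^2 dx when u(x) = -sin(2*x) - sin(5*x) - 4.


||u||_{H^1(0,π)}^2 = 16/5 + 63*π/2

u'(x) = -2*cos(2*x) - 5*cos(5*x).
Expand u² and (u')² and integrate term by term on (0, π), using: for integers n ≥ 1, ∫_0^π sin²(nx) dx = ∫_0^π cos²(nx) dx = π/2; for n ≠ n', ∫_0^π sin(nx)sin(n'x) dx = ∫_0^π cos(nx)cos(n'x) dx = 0; and by product-to-sum, ∫_0^π sin(nx)cos(n'x) dx = ½∫_0^π [sin((n+n')x) + sin((n−n')x)] dx, which is 0 when n+n' is even and 2n/(n²−n'²) when n+n' is odd (it need not vanish on (0, π)). For the constant mode: ∫_0^π 1 dx = π, ∫_0^π cos(nx) dx = 0, ∫_0^π sin(nx) dx = (1−(−1)^n)/n.
  u² squared terms: (-4)²·∫1 dx = 16·π = 16*π;  (-1)²·∫sin(2x)² dx = 1·π/2 = π/2;  (-1)²·∫sin(5x)² dx = 1·π/2 = π/2.
  u² cross terms: 2·(-4)·(-1)·∫1·sin(2x) dx = 8·(0) = 0;  2·(-4)·(-1)·∫1·sin(5x) dx = 8·(2/5) = 16/5;  2·(-1)·(-1)·∫sin(2x)·sin(5x) dx = 2·(0) = 0.
  So ∫_0^π u² dx = 16*π + π/2 + π/2 + 0 + 16/5 + 0 = 16/5 + 17*π.
  (u')² squared terms: (-5)²·∫cos(5x)² dx = 25·π/2 = 25*π/2;  (-2)²·∫cos(2x)² dx = 4·π/2 = 2*π.
  (u')² cross terms: 2·(-5)·(-2)·∫cos(5x)·cos(2x) dx = 20·(0) = 0.
  So ∫_0^π (u')² dx = 25*π/2 + 2*π + 0 = 29*π/2.
||u||_{H^1}^2 = (16/5 + 17*π) + (29*π/2) = 16/5 + 63*π/2.


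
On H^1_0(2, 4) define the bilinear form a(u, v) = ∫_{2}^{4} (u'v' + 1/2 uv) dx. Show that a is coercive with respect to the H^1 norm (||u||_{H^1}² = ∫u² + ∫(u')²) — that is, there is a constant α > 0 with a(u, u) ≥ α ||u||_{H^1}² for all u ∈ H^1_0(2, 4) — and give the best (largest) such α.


α = (2 + π^2)/(4 + π^2)

Coercivity of a(·,·) on H^1_0(2, 4) means a(u, u) ≥ α ||u||_{H^1}² for every u ∈ H^1_0.
The interval has length L = 2, and Poincaré/coercivity depend only on L. Here a(u, u) = ∫(u')² + (1/2)·∫u².
Here 0 < c = 1/2 < 1. The condition a(u,u) ≥ α||u||_{H^1}² reads (1−α)∫(u')² ≥ (α−c)∫u². Any admissible α is ≤ 1 (rapidly oscillating u have ∫u²/∫(u')² → 0), and α = 1 would force 0 ≥ (1−c)∫u², impossible since c < 1; so 1−α > 0. By the sharp Poincaré inequality on H^1_0 of an interval of length L, ∫(u')² ≥ (π/L)²∫u² with equality for the first sine mode sin(π(x−x₀)/L) (x₀ the left endpoint), so the inequality holds for all u iff (1−α)(π/L)² ≥ α − c, i.e. α ≤ ((π/L)² + c)/((π/L)² + 1) = (1 + c(L/π)²)/(1 + (L/π)²). With (π/L)² = π^2/4 and c = 1/2, the largest admissible constant is α = ((π/L)² + c)/((π/L)² + 1).
Simplifying, α = (2 + π^2)/(4 + π^2).


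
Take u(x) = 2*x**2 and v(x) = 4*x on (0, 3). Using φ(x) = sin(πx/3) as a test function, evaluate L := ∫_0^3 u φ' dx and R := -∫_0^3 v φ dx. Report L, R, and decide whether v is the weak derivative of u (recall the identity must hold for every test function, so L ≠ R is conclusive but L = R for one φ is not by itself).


LHS = -36/π, RHS = -36/π. Yes, v = u' weakly.

u(x) = 2*x**2, classical derivative u'(x) = 4*x.
φ(x) = sin(πx/3), so φ'(x) = π*cos(π*x/3)/3.
Note φ(0) = φ(3) = 0, so the boundary term u·φ vanishes.
LHS = ∫_0^3 u(x) φ'(x) dx = ∫_0^3 (2*π*x^2*cos(π*x/3)/3) dx. Term by term:
  ∫_0^3 2*π*x^2*cos(π*x/3)/3 dx = -36/π.
So LHS = -36/π.
∫_0^3 v(x) φ(x) dx = ∫_0^3 (4*x*sin(π*x/3)) dx. Term by term:
  ∫_0^3 4*x*sin(π*x/3) dx = 36/π.
So RHS = -∫_0^3 v(x) φ(x) dx = -36/π.
LHS = RHS, so the identity holds for this test φ.
Moreover u is smooth here and v(x) = u'(x) = 4*x pointwise, so the identity holds for every test function. Hence v is the weak derivative of u.


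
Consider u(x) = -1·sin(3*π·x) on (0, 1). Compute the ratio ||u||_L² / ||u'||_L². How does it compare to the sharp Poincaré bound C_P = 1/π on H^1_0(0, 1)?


||u||_L² / ||u'||_L² = 1/(3*π) < C_P = 1/π.

u(x) = -1·sin(3*π·x), so u'(x) = -3*π*cos(3*π*x).
Writing u(x) = A·sin(kπx/L) with A = -1 and k = 3, use ∫_0^L sin²(kπx/L) dx = L/2 and ∫_0^L cos²(kπx/L) dx = L/2.
u² = 1·sin²(3*π·x) and (u')² = 9*π^2·cos²(3*π·x), and each of sin², cos² integrates to L/2 = 1/2 over (0, 1).
∫_0^1 u² dx = 1/2, so ||u||_L² = sqrt(2)/2.
∫_0^1 (u')² dx = 9*π^2/2, so ||u'||_L² = 3*sqrt(2)*π/2.
Ratio ||u||_L² / ||u'||_L² = 1/(3*π).
Sharp Poincaré constant on H^1_0(0, 1) is C_P = L/π = 1/π, achieved by sin(π·x).
This is the k = 3 harmonic; the ratio L/(kπ) is strictly less than C_P = L/π, consistent with the sharp inequality ||u||_L² ≤ C_P ||u'||_L².


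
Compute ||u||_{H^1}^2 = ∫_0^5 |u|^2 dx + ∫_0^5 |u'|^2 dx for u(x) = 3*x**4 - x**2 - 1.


||u||_{H^1}^2 = 24223035/7

The H^1 norm (squared) on an interval (0, L) is
  ||u||_{H^1}^2 = ∫_0^L u(x)^2 dx + ∫_0^L u'(x)^2 dx.
Compute u'(x) = 12*x**3 - 2*x.
Then u(x)^2 = 9*x**8 - 6*x**6 - 5*x**4 + 2*x**2 + 1 and u'(x)^2 = 144*x**6 - 48*x**4 + 4*x**2.
Integrate each monomial from 0 to 5 using ∫_0^5 c·x^n dx = c·5^(n+1)/(n+1):
  ∫_0^5 u(x)^2 dx = ∫_0^5 (9*x^8 - 6*x^6 - 5*x^4 + 2*x^2 + 1) dx. Term by term:
    ∫_0^5 9*x^8 dx = 1953125;  ∫_0^5 -6*x^6 dx = -468750/7;  ∫_0^5 -5*x^4 dx = -3125;
    ∫_0^5 2*x^2 dx = 250/3;  ∫_0^5 1 dx = 5.
  Sum: 1953125 − 468750/7 − 3125 + 250/3 + 5 = 39545605/21.
  ∫_0^5 u'(x)^2 dx = ∫_0^5 (144*x^6 - 48*x^4 + 4*x^2) dx. Term by term:
    ∫_0^5 144*x^6 dx = 11250000/7;  ∫_0^5 -48*x^4 dx = -30000;  ∫_0^5 4*x^2 dx = 500/3.
  Sum: 11250000/7 − 30000 + 500/3 = 33123500/21.
Adding: ||u||_{H^1}^2 = 39545605/21 + 33123500/21 = 24223035/7.


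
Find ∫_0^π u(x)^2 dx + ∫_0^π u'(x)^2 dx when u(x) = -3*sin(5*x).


||u||_{H^1(0,π)}^2 = 117*π

u'(x) = -15*cos(5*x).
Expand u² and (u')² and integrate term by term on (0, π), using: for integers n ≥ 1, ∫_0^π sin²(nx) dx = ∫_0^π cos²(nx) dx = π/2; for n ≠ n', ∫_0^π sin(nx)sin(n'x) dx = ∫_0^π cos(nx)cos(n'x) dx = 0; and by product-to-sum, ∫_0^π sin(nx)cos(n'x) dx = ½∫_0^π [sin((n+n')x) + sin((n−n')x)] dx, which is 0 when n+n' is even and 2n/(n²−n'²) when n+n' is odd (it need not vanish on (0, π)).
  u² squared terms: (-3)²·∫sin(5x)² dx = 9·π/2 = 9*π/2.
  So ∫_0^π u² dx = 9*π/2.
  (u')² squared terms: (-15)²·∫cos(5x)² dx = 225·π/2 = 225*π/2.
  So ∫_0^π (u')² dx = 225*π/2.
||u||_{H^1}^2 = (9*π/2) + (225*π/2) = 117*π.


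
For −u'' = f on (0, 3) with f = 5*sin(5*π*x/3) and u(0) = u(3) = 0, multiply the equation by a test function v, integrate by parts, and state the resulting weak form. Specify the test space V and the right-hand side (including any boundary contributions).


V = H^1_0(0, 3) (so v(0) = v(3) = 0); weak form: ∫_0^3 u'v' dx = ∫_0^3 (5*sin(5*π*x/3)) v dx for all v ∈ V.

Multiply both sides by a test function v and integrate from 0 to 3:
  ∫_0^3 −u''(x) v(x) dx = ∫_0^3 f(x) v(x) dx.
Integrate the LHS by parts once:
  ∫_0^3 −u'' v dx = −[u'(x) v(x)]_0^3 + ∫_0^3 u'(x) v'(x) dx.
Thus ∫_0^3 u'(x) v'(x) dx = ∫_0^3 f(x) v(x) dx + [u'(x) v(x)]_0^3.
Choose V so that boundary terms are either known or forced to vanish.
u is Dirichlet: u(0) = u(3) = 0. Let V = H^1_0(0, 3); then v(0) = v(3) = 0, and [u' v]_0^3 = 0.
Weak formulation: find u (satisfying any essential BC) such that ∫_0^3 u'(x) v'(x) dx = ∫_0^3 f v dx for all v ∈ V.
Substituting f(x) = 5*sin(5*π*x/3), the right-hand side is ∫_0^3 (5*sin(5*π*x/3)) v dx.


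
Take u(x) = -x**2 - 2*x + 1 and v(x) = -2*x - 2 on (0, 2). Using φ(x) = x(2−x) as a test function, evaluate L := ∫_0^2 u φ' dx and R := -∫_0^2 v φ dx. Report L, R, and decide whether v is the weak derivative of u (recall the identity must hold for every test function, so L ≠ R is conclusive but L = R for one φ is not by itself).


LHS = 16/3, RHS = 16/3. Yes, v = u' weakly.

u(x) = -x**2 - 2*x + 1, classical derivative u'(x) = -2*x - 2.
φ(x) = x(2−x), so φ'(x) = 2 - 2*x.
Note φ(0) = φ(2) = 0, so the boundary term u·φ vanishes.
LHS = ∫_0^2 u(x) φ'(x) dx = ∫_0^2 (2*x^3 + 2*x^2 - 6*x + 2) dx. Term by term:
  ∫_0^2 2*x^3 dx = 8;  ∫_0^2 2*x^2 dx = 16/3;  ∫_0^2 -6*x dx = -12;
  ∫_0^2 2 dx = 4.
Sum: 8 + 16/3 − 12 + 4 = 16/3.
So LHS = 16/3.
∫_0^2 v(x) φ(x) dx = ∫_0^2 (2*x^3 - 2*x^2 - 4*x) dx. Term by term:
  ∫_0^2 2*x^3 dx = 8;  ∫_0^2 -2*x^2 dx = -16/3;  ∫_0^2 -4*x dx = -8.
Sum: 8 − 16/3 − 8 = -16/3.
So RHS = -∫_0^2 v(x) φ(x) dx = 16/3.
LHS = RHS, so the identity holds for this test φ.
Moreover u is smooth here and v(x) = u'(x) = -2*x - 2 pointwise, so the identity holds for every test function. Hence v is the weak derivative of u.


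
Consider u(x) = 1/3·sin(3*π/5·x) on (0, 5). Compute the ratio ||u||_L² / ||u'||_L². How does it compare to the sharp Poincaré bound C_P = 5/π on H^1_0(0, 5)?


||u||_L² / ||u'||_L² = 5/(3*π) < C_P = 5/π.

u(x) = 1/3·sin(3*π/5·x), so u'(x) = π*cos(3*π*x/5)/5.
Writing u(x) = A·sin(kπx/L) with A = 1/3 and k = 3, use ∫_0^L sin²(kπx/L) dx = L/2 and ∫_0^L cos²(kπx/L) dx = L/2.
u² = 1/9·sin²(3*π/5·x) and (u')² = π^2/25·cos²(3*π/5·x), and each of sin², cos² integrates to L/2 = 5/2 over (0, 5).
∫_0^5 u² dx = 5/18, so ||u||_L² = sqrt(10)/6.
∫_0^5 (u')² dx = π^2/10, so ||u'||_L² = sqrt(10)*π/10.
Ratio ||u||_L² / ||u'||_L² = 5/(3*π).
Sharp Poincaré constant on H^1_0(0, 5) is C_P = L/π = 5/π, achieved by sin(π/5·x).
This is the k = 3 harmonic; the ratio L/(kπ) is strictly less than C_P = L/π, consistent with the sharp inequality ||u||_L² ≤ C_P ||u'||_L².


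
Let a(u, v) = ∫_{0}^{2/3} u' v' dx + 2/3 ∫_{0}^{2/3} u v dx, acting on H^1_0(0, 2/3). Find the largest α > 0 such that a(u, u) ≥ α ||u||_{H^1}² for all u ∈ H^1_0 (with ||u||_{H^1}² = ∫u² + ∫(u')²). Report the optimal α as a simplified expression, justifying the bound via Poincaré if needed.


α = (8 + 27*π^2)/(3*(4 + 9*π^2))

Coercivity of a(·,·) on H^1_0(0, 2/3) means a(u, u) ≥ α ||u||_{H^1}² for every u ∈ H^1_0.
The interval has length L = 2/3, and Poincaré/coercivity depend only on L. Here a(u, u) = ∫(u')² + (2/3)·∫u².
Here 0 < c = 2/3 < 1. The condition a(u,u) ≥ α||u||_{H^1}² reads (1−α)∫(u')² ≥ (α−c)∫u². Any admissible α is ≤ 1 (rapidly oscillating u have ∫u²/∫(u')² → 0), and α = 1 would force 0 ≥ (1−c)∫u², impossible since c < 1; so 1−α > 0. By the sharp Poincaré inequality on H^1_0 of an interval of length L, ∫(u')² ≥ (π/L)²∫u² with equality for the first sine mode sin(π(x−x₀)/L) (x₀ the left endpoint), so the inequality holds for all u iff (1−α)(π/L)² ≥ α − c, i.e. α ≤ ((π/L)² + c)/((π/L)² + 1) = (1 + c(L/π)²)/(1 + (L/π)²). With (π/L)² = 9*π^2/4 and c = 2/3, the largest admissible constant is α = ((π/L)² + c)/((π/L)² + 1).
Simplifying, α = (8 + 27*π^2)/(3*(4 + 9*π^2)).
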